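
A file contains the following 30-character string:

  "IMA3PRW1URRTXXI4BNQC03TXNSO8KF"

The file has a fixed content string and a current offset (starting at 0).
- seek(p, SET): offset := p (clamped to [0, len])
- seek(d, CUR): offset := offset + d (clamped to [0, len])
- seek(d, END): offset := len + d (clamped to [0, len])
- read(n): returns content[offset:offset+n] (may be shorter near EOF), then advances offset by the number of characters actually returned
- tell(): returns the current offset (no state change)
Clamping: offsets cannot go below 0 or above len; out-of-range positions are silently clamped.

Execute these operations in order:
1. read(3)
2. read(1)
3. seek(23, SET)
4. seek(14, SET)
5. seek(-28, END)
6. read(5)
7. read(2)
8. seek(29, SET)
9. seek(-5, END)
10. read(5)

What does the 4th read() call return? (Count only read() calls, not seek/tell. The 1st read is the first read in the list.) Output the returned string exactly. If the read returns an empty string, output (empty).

After 1 (read(3)): returned 'IMA', offset=3
After 2 (read(1)): returned '3', offset=4
After 3 (seek(23, SET)): offset=23
After 4 (seek(14, SET)): offset=14
After 5 (seek(-28, END)): offset=2
After 6 (read(5)): returned 'A3PRW', offset=7
After 7 (read(2)): returned '1U', offset=9
After 8 (seek(29, SET)): offset=29
After 9 (seek(-5, END)): offset=25
After 10 (read(5)): returned 'SO8KF', offset=30

Answer: 1U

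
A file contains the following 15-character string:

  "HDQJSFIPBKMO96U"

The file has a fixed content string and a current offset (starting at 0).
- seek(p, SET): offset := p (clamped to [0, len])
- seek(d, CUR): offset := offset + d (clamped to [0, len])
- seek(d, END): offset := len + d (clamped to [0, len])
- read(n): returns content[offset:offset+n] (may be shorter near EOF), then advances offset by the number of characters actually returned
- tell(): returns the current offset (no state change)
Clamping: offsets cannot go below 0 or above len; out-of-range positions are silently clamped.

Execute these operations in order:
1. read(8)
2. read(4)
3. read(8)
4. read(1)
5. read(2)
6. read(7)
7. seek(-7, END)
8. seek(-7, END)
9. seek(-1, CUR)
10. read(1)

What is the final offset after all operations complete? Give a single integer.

After 1 (read(8)): returned 'HDQJSFIP', offset=8
After 2 (read(4)): returned 'BKMO', offset=12
After 3 (read(8)): returned '96U', offset=15
After 4 (read(1)): returned '', offset=15
After 5 (read(2)): returned '', offset=15
After 6 (read(7)): returned '', offset=15
After 7 (seek(-7, END)): offset=8
After 8 (seek(-7, END)): offset=8
After 9 (seek(-1, CUR)): offset=7
After 10 (read(1)): returned 'P', offset=8

Answer: 8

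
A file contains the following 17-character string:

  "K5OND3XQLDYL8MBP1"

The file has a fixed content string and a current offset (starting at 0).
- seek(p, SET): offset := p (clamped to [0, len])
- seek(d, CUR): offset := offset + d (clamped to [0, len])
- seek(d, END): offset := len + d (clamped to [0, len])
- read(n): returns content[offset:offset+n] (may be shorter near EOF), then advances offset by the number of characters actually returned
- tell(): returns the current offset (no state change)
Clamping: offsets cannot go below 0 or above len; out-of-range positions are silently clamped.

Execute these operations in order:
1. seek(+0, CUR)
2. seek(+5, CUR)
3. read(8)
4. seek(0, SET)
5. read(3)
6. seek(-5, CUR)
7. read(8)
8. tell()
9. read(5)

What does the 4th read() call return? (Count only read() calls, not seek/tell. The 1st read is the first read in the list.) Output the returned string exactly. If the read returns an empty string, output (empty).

After 1 (seek(+0, CUR)): offset=0
After 2 (seek(+5, CUR)): offset=5
After 3 (read(8)): returned '3XQLDYL8', offset=13
After 4 (seek(0, SET)): offset=0
After 5 (read(3)): returned 'K5O', offset=3
After 6 (seek(-5, CUR)): offset=0
After 7 (read(8)): returned 'K5OND3XQ', offset=8
After 8 (tell()): offset=8
After 9 (read(5)): returned 'LDYL8', offset=13

Answer: LDYL8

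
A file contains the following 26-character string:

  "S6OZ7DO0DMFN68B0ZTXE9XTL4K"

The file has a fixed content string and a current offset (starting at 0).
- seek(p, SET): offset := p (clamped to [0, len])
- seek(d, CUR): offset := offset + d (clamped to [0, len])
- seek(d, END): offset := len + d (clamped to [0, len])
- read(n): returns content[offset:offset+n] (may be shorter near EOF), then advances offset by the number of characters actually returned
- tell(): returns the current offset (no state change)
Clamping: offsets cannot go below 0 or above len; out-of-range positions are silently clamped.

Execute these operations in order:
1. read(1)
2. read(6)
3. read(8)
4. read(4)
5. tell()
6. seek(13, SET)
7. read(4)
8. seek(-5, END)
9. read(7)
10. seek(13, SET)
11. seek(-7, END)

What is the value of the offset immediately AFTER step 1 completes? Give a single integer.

After 1 (read(1)): returned 'S', offset=1

Answer: 1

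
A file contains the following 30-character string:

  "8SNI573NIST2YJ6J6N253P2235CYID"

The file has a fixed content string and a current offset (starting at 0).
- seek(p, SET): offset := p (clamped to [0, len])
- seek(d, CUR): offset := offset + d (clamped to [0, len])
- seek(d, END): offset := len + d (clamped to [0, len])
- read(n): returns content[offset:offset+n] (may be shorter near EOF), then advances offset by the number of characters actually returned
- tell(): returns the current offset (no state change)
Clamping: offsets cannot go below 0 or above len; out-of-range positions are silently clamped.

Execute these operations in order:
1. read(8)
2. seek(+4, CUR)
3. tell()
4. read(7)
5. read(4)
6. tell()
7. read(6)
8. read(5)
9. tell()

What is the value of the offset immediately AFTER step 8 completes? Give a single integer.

After 1 (read(8)): returned '8SNI573N', offset=8
After 2 (seek(+4, CUR)): offset=12
After 3 (tell()): offset=12
After 4 (read(7)): returned 'YJ6J6N2', offset=19
After 5 (read(4)): returned '53P2', offset=23
After 6 (tell()): offset=23
After 7 (read(6)): returned '235CYI', offset=29
After 8 (read(5)): returned 'D', offset=30

Answer: 30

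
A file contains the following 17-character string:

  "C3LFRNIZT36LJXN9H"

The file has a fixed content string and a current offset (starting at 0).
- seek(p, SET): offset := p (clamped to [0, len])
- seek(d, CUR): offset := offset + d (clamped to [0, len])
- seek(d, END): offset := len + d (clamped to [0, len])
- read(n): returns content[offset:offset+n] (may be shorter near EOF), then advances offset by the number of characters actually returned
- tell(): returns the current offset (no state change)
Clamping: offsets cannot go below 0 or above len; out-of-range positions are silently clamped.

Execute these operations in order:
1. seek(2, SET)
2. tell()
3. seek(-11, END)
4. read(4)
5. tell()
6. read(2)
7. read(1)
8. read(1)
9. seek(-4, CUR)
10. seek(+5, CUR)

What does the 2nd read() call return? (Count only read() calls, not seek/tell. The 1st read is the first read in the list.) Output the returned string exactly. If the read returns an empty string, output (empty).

Answer: 6L

Derivation:
After 1 (seek(2, SET)): offset=2
After 2 (tell()): offset=2
After 3 (seek(-11, END)): offset=6
After 4 (read(4)): returned 'IZT3', offset=10
After 5 (tell()): offset=10
After 6 (read(2)): returned '6L', offset=12
After 7 (read(1)): returned 'J', offset=13
After 8 (read(1)): returned 'X', offset=14
After 9 (seek(-4, CUR)): offset=10
After 10 (seek(+5, CUR)): offset=15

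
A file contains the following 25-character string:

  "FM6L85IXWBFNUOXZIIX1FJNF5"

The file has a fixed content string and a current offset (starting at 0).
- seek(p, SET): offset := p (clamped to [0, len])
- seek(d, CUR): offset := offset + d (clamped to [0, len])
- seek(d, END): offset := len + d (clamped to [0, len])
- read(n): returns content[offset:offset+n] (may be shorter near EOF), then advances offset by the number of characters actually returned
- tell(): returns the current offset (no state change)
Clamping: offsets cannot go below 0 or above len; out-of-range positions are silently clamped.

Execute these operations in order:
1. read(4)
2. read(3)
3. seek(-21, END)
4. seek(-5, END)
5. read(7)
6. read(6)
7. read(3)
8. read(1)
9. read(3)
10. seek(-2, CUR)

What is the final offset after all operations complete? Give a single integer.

Answer: 23

Derivation:
After 1 (read(4)): returned 'FM6L', offset=4
After 2 (read(3)): returned '85I', offset=7
After 3 (seek(-21, END)): offset=4
After 4 (seek(-5, END)): offset=20
After 5 (read(7)): returned 'FJNF5', offset=25
After 6 (read(6)): returned '', offset=25
After 7 (read(3)): returned '', offset=25
After 8 (read(1)): returned '', offset=25
After 9 (read(3)): returned '', offset=25
After 10 (seek(-2, CUR)): offset=23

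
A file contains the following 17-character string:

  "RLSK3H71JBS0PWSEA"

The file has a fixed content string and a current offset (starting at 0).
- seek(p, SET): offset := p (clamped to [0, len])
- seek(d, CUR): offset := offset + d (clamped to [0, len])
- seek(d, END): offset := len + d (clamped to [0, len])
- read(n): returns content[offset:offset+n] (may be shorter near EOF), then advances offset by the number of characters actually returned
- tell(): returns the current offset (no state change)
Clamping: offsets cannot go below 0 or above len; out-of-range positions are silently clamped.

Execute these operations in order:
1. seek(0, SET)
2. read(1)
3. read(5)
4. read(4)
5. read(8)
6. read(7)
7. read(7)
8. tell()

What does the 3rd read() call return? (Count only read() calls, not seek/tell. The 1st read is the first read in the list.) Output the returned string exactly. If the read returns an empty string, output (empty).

Answer: 71JB

Derivation:
After 1 (seek(0, SET)): offset=0
After 2 (read(1)): returned 'R', offset=1
After 3 (read(5)): returned 'LSK3H', offset=6
After 4 (read(4)): returned '71JB', offset=10
After 5 (read(8)): returned 'S0PWSEA', offset=17
After 6 (read(7)): returned '', offset=17
After 7 (read(7)): returned '', offset=17
After 8 (tell()): offset=17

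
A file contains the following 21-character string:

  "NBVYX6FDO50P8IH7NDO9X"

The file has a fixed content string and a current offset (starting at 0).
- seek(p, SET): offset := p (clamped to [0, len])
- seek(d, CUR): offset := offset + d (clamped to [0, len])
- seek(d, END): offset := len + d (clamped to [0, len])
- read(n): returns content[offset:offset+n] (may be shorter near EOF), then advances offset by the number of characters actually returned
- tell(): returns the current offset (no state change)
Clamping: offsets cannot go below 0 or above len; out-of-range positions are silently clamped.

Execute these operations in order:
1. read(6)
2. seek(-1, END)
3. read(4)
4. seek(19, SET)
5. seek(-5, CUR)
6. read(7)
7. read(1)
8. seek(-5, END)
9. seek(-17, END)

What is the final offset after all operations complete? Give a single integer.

Answer: 4

Derivation:
After 1 (read(6)): returned 'NBVYX6', offset=6
After 2 (seek(-1, END)): offset=20
After 3 (read(4)): returned 'X', offset=21
After 4 (seek(19, SET)): offset=19
After 5 (seek(-5, CUR)): offset=14
After 6 (read(7)): returned 'H7NDO9X', offset=21
After 7 (read(1)): returned '', offset=21
After 8 (seek(-5, END)): offset=16
After 9 (seek(-17, END)): offset=4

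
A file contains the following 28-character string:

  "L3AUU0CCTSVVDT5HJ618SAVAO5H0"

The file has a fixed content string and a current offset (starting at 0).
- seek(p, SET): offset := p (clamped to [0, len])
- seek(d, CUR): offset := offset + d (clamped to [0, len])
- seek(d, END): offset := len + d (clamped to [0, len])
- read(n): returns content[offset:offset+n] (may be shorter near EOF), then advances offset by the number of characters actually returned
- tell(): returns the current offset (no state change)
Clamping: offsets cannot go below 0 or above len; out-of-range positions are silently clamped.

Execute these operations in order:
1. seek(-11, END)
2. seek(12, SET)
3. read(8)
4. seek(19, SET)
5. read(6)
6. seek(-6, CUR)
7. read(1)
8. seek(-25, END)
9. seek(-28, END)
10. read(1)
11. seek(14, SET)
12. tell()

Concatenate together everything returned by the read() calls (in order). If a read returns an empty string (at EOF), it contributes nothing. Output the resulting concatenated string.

Answer: DT5HJ6188SAVAO8L

Derivation:
After 1 (seek(-11, END)): offset=17
After 2 (seek(12, SET)): offset=12
After 3 (read(8)): returned 'DT5HJ618', offset=20
After 4 (seek(19, SET)): offset=19
After 5 (read(6)): returned '8SAVAO', offset=25
After 6 (seek(-6, CUR)): offset=19
After 7 (read(1)): returned '8', offset=20
After 8 (seek(-25, END)): offset=3
After 9 (seek(-28, END)): offset=0
After 10 (read(1)): returned 'L', offset=1
After 11 (seek(14, SET)): offset=14
After 12 (tell()): offset=14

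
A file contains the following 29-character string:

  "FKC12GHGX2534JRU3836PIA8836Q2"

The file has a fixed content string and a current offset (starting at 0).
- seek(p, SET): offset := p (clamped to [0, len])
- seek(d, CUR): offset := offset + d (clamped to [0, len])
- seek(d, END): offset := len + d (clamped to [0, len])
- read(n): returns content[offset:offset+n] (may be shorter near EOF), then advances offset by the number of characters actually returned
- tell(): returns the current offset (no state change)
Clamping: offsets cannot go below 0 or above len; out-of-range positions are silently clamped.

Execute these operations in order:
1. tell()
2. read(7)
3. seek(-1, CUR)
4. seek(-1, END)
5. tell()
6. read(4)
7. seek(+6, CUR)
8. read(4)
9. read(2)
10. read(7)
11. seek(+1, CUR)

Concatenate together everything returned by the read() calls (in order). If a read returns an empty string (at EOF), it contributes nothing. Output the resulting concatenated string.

After 1 (tell()): offset=0
After 2 (read(7)): returned 'FKC12GH', offset=7
After 3 (seek(-1, CUR)): offset=6
After 4 (seek(-1, END)): offset=28
After 5 (tell()): offset=28
After 6 (read(4)): returned '2', offset=29
After 7 (seek(+6, CUR)): offset=29
After 8 (read(4)): returned '', offset=29
After 9 (read(2)): returned '', offset=29
After 10 (read(7)): returned '', offset=29
After 11 (seek(+1, CUR)): offset=29

Answer: FKC12GH2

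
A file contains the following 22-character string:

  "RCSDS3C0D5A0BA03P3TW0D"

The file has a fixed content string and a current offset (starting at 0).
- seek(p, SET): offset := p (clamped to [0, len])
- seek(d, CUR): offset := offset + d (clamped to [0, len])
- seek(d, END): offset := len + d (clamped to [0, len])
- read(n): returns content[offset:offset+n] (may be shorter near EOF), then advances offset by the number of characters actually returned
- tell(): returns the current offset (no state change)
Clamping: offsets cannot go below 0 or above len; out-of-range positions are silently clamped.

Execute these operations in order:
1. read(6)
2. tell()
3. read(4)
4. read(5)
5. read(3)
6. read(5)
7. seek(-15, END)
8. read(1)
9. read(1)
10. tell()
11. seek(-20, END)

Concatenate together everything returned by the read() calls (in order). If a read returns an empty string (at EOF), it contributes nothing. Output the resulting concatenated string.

Answer: RCSDS3C0D5A0BA03P3TW0D0D

Derivation:
After 1 (read(6)): returned 'RCSDS3', offset=6
After 2 (tell()): offset=6
After 3 (read(4)): returned 'C0D5', offset=10
After 4 (read(5)): returned 'A0BA0', offset=15
After 5 (read(3)): returned '3P3', offset=18
After 6 (read(5)): returned 'TW0D', offset=22
After 7 (seek(-15, END)): offset=7
After 8 (read(1)): returned '0', offset=8
After 9 (read(1)): returned 'D', offset=9
After 10 (tell()): offset=9
After 11 (seek(-20, END)): offset=2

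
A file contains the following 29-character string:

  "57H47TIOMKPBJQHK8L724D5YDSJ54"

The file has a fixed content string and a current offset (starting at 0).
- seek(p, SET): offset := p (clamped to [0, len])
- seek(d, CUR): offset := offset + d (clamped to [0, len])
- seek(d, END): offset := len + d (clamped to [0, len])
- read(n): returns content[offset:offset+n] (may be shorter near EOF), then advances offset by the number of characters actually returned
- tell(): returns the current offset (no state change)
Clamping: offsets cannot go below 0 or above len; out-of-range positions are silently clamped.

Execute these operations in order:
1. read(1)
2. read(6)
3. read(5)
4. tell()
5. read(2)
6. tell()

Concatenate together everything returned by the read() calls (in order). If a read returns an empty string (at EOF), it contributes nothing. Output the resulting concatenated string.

Answer: 57H47TIOMKPBJQ

Derivation:
After 1 (read(1)): returned '5', offset=1
After 2 (read(6)): returned '7H47TI', offset=7
After 3 (read(5)): returned 'OMKPB', offset=12
After 4 (tell()): offset=12
After 5 (read(2)): returned 'JQ', offset=14
After 6 (tell()): offset=14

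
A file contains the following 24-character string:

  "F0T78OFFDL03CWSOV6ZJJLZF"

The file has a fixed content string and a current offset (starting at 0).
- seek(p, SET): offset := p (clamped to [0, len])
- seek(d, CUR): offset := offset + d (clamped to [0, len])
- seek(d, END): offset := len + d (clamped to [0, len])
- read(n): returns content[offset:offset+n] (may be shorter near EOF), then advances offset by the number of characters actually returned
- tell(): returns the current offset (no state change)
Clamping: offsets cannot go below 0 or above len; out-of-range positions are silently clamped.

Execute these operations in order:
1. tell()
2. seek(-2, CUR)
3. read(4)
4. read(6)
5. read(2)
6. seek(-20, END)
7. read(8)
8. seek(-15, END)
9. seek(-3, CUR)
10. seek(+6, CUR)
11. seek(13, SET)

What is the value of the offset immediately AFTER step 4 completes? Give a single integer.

After 1 (tell()): offset=0
After 2 (seek(-2, CUR)): offset=0
After 3 (read(4)): returned 'F0T7', offset=4
After 4 (read(6)): returned '8OFFDL', offset=10

Answer: 10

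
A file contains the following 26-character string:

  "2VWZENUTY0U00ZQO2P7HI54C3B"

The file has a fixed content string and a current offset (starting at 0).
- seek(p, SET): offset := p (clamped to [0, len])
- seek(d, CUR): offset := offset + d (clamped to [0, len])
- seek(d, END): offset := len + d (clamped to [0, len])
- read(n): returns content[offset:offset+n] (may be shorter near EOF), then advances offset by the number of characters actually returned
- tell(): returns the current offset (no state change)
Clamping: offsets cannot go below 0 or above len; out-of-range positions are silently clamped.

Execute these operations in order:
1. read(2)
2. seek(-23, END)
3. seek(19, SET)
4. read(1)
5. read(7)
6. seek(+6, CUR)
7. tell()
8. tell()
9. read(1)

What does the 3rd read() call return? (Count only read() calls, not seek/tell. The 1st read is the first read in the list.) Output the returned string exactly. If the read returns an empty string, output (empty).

After 1 (read(2)): returned '2V', offset=2
After 2 (seek(-23, END)): offset=3
After 3 (seek(19, SET)): offset=19
After 4 (read(1)): returned 'H', offset=20
After 5 (read(7)): returned 'I54C3B', offset=26
After 6 (seek(+6, CUR)): offset=26
After 7 (tell()): offset=26
After 8 (tell()): offset=26
After 9 (read(1)): returned '', offset=26

Answer: I54C3B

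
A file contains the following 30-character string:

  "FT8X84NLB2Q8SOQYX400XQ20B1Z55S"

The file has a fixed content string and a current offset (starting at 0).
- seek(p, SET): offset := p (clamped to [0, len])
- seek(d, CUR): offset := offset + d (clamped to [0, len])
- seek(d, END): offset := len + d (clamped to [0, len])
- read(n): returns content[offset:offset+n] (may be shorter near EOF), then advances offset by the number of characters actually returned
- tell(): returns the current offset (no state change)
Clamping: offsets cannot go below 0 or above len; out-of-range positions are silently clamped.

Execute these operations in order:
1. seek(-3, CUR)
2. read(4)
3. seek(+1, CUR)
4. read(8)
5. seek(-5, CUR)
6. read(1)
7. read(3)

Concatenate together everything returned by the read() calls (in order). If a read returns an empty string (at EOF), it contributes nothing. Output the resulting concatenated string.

After 1 (seek(-3, CUR)): offset=0
After 2 (read(4)): returned 'FT8X', offset=4
After 3 (seek(+1, CUR)): offset=5
After 4 (read(8)): returned '4NLB2Q8S', offset=13
After 5 (seek(-5, CUR)): offset=8
After 6 (read(1)): returned 'B', offset=9
After 7 (read(3)): returned '2Q8', offset=12

Answer: FT8X4NLB2Q8SB2Q8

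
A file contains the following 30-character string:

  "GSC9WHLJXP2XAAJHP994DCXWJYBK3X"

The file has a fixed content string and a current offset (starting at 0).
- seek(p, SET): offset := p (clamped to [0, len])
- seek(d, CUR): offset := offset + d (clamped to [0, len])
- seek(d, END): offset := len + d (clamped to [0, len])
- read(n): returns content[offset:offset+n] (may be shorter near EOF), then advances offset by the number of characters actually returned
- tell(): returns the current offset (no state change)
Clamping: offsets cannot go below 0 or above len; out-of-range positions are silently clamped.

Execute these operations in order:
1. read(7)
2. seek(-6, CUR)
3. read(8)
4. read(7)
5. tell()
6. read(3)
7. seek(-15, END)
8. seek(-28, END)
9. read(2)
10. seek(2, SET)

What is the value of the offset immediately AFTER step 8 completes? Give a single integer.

After 1 (read(7)): returned 'GSC9WHL', offset=7
After 2 (seek(-6, CUR)): offset=1
After 3 (read(8)): returned 'SC9WHLJX', offset=9
After 4 (read(7)): returned 'P2XAAJH', offset=16
After 5 (tell()): offset=16
After 6 (read(3)): returned 'P99', offset=19
After 7 (seek(-15, END)): offset=15
After 8 (seek(-28, END)): offset=2

Answer: 2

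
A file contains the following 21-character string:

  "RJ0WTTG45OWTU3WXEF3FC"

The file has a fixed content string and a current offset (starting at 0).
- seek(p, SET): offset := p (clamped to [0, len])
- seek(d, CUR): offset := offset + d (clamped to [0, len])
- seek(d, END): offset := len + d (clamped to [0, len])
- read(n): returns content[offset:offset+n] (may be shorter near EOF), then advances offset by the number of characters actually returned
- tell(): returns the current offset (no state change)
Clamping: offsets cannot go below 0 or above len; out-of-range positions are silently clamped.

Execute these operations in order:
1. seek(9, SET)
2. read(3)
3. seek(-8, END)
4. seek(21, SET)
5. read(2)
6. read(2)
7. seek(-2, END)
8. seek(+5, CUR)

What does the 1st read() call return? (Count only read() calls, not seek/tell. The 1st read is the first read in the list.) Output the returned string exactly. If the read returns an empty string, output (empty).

After 1 (seek(9, SET)): offset=9
After 2 (read(3)): returned 'OWT', offset=12
After 3 (seek(-8, END)): offset=13
After 4 (seek(21, SET)): offset=21
After 5 (read(2)): returned '', offset=21
After 6 (read(2)): returned '', offset=21
After 7 (seek(-2, END)): offset=19
After 8 (seek(+5, CUR)): offset=21

Answer: OWT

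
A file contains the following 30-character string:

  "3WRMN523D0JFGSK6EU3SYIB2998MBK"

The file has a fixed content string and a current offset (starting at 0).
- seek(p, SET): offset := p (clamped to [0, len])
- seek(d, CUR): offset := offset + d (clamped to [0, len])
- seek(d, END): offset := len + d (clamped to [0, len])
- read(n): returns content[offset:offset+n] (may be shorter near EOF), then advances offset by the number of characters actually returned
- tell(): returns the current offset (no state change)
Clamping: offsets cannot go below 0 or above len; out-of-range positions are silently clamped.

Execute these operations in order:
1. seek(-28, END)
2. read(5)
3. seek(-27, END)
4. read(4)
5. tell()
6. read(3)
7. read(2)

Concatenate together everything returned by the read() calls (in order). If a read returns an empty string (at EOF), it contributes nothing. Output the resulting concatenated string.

After 1 (seek(-28, END)): offset=2
After 2 (read(5)): returned 'RMN52', offset=7
After 3 (seek(-27, END)): offset=3
After 4 (read(4)): returned 'MN52', offset=7
After 5 (tell()): offset=7
After 6 (read(3)): returned '3D0', offset=10
After 7 (read(2)): returned 'JF', offset=12

Answer: RMN52MN523D0JF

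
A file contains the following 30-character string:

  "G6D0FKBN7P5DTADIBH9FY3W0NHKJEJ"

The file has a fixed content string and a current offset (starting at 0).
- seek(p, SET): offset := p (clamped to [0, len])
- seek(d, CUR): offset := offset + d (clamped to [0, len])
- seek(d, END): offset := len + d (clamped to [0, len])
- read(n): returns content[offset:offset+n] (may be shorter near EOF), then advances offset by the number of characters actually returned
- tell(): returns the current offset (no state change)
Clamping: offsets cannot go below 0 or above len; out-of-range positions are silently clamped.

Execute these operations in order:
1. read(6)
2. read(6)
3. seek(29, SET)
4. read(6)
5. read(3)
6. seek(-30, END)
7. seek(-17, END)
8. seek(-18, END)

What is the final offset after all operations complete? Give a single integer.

After 1 (read(6)): returned 'G6D0FK', offset=6
After 2 (read(6)): returned 'BN7P5D', offset=12
After 3 (seek(29, SET)): offset=29
After 4 (read(6)): returned 'J', offset=30
After 5 (read(3)): returned '', offset=30
After 6 (seek(-30, END)): offset=0
After 7 (seek(-17, END)): offset=13
After 8 (seek(-18, END)): offset=12

Answer: 12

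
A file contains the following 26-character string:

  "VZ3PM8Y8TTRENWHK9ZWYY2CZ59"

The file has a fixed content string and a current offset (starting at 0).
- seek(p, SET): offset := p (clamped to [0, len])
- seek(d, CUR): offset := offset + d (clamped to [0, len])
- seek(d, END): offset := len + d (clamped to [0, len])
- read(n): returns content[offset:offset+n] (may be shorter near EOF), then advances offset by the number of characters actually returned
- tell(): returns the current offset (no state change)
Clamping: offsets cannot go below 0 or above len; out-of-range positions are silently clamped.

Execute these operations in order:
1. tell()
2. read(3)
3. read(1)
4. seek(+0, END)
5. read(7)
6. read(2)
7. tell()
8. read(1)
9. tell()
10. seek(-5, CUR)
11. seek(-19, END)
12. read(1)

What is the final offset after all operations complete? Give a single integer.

Answer: 8

Derivation:
After 1 (tell()): offset=0
After 2 (read(3)): returned 'VZ3', offset=3
After 3 (read(1)): returned 'P', offset=4
After 4 (seek(+0, END)): offset=26
After 5 (read(7)): returned '', offset=26
After 6 (read(2)): returned '', offset=26
After 7 (tell()): offset=26
After 8 (read(1)): returned '', offset=26
After 9 (tell()): offset=26
After 10 (seek(-5, CUR)): offset=21
After 11 (seek(-19, END)): offset=7
After 12 (read(1)): returned '8', offset=8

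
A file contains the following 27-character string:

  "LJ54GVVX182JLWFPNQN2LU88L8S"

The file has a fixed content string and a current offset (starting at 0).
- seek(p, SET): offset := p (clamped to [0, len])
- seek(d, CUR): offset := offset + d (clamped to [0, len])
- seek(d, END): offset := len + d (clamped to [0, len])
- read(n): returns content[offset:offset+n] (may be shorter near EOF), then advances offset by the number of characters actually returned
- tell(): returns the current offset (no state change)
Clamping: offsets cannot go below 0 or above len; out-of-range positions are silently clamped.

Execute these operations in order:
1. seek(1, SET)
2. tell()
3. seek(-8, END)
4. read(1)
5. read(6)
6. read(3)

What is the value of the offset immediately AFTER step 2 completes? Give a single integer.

After 1 (seek(1, SET)): offset=1
After 2 (tell()): offset=1

Answer: 1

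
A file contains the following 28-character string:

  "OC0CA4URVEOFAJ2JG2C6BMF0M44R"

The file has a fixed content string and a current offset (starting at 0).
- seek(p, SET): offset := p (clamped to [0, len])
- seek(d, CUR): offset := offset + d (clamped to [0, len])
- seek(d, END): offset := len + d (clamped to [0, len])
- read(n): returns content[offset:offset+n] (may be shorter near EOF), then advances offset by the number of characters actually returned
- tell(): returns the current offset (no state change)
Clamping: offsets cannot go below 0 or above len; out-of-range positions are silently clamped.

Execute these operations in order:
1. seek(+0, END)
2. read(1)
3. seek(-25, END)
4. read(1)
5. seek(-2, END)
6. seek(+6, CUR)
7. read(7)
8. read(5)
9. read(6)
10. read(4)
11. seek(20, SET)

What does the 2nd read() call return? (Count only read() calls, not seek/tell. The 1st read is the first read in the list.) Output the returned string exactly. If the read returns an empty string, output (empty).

Answer: C

Derivation:
After 1 (seek(+0, END)): offset=28
After 2 (read(1)): returned '', offset=28
After 3 (seek(-25, END)): offset=3
After 4 (read(1)): returned 'C', offset=4
After 5 (seek(-2, END)): offset=26
After 6 (seek(+6, CUR)): offset=28
After 7 (read(7)): returned '', offset=28
After 8 (read(5)): returned '', offset=28
After 9 (read(6)): returned '', offset=28
After 10 (read(4)): returned '', offset=28
After 11 (seek(20, SET)): offset=20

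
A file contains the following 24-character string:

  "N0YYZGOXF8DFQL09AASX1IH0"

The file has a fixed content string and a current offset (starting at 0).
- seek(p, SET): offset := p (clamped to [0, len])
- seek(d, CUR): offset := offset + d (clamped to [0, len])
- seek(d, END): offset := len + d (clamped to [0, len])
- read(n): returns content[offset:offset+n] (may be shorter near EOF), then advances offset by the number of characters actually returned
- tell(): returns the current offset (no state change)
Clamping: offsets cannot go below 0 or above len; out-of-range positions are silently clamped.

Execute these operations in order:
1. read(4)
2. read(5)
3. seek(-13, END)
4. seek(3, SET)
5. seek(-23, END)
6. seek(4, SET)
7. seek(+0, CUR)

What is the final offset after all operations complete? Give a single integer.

Answer: 4

Derivation:
After 1 (read(4)): returned 'N0YY', offset=4
After 2 (read(5)): returned 'ZGOXF', offset=9
After 3 (seek(-13, END)): offset=11
After 4 (seek(3, SET)): offset=3
After 5 (seek(-23, END)): offset=1
After 6 (seek(4, SET)): offset=4
After 7 (seek(+0, CUR)): offset=4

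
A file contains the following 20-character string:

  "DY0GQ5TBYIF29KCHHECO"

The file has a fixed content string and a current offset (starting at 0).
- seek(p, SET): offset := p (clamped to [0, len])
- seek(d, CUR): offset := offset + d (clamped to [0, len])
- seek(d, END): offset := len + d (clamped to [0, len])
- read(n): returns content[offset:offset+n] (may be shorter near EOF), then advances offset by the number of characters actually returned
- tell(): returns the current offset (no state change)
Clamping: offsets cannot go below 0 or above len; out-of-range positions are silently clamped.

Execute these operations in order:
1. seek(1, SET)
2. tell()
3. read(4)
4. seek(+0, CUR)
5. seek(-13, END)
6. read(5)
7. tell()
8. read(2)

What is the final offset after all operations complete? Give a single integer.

After 1 (seek(1, SET)): offset=1
After 2 (tell()): offset=1
After 3 (read(4)): returned 'Y0GQ', offset=5
After 4 (seek(+0, CUR)): offset=5
After 5 (seek(-13, END)): offset=7
After 6 (read(5)): returned 'BYIF2', offset=12
After 7 (tell()): offset=12
After 8 (read(2)): returned '9K', offset=14

Answer: 14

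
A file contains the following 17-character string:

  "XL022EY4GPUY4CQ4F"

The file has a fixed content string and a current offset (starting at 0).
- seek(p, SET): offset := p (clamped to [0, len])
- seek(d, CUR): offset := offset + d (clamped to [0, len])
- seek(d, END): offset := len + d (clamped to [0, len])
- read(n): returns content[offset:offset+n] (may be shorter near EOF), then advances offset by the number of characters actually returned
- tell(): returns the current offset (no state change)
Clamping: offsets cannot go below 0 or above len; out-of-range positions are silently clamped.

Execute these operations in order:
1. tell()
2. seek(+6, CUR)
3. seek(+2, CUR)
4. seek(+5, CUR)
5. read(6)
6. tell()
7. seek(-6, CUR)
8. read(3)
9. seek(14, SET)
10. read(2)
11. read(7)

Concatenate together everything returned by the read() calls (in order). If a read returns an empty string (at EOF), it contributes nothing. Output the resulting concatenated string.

Answer: CQ4FY4CQ4F

Derivation:
After 1 (tell()): offset=0
After 2 (seek(+6, CUR)): offset=6
After 3 (seek(+2, CUR)): offset=8
After 4 (seek(+5, CUR)): offset=13
After 5 (read(6)): returned 'CQ4F', offset=17
After 6 (tell()): offset=17
After 7 (seek(-6, CUR)): offset=11
After 8 (read(3)): returned 'Y4C', offset=14
After 9 (seek(14, SET)): offset=14
After 10 (read(2)): returned 'Q4', offset=16
After 11 (read(7)): returned 'F', offset=17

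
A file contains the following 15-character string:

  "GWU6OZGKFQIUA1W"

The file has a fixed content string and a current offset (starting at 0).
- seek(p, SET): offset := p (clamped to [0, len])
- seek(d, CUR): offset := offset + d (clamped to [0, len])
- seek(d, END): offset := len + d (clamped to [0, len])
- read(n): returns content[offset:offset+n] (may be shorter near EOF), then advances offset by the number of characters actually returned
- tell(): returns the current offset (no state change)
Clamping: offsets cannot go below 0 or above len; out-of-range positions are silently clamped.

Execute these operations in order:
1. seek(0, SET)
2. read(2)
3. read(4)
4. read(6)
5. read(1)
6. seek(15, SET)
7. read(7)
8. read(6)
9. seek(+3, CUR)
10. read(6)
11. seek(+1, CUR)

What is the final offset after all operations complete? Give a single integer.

Answer: 15

Derivation:
After 1 (seek(0, SET)): offset=0
After 2 (read(2)): returned 'GW', offset=2
After 3 (read(4)): returned 'U6OZ', offset=6
After 4 (read(6)): returned 'GKFQIU', offset=12
After 5 (read(1)): returned 'A', offset=13
After 6 (seek(15, SET)): offset=15
After 7 (read(7)): returned '', offset=15
After 8 (read(6)): returned '', offset=15
After 9 (seek(+3, CUR)): offset=15
After 10 (read(6)): returned '', offset=15
After 11 (seek(+1, CUR)): offset=15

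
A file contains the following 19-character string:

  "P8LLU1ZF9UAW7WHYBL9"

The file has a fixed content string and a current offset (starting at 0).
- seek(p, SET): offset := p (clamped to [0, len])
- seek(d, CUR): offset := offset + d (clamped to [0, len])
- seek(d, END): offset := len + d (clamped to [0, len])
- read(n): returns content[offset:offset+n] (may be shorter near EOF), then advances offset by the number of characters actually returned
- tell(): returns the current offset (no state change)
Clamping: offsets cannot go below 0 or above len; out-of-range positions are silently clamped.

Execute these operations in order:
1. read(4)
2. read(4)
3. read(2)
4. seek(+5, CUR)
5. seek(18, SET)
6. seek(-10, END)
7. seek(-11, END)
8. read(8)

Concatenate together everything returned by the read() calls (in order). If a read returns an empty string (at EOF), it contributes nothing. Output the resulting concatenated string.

Answer: P8LLU1ZF9U9UAW7WHY

Derivation:
After 1 (read(4)): returned 'P8LL', offset=4
After 2 (read(4)): returned 'U1ZF', offset=8
After 3 (read(2)): returned '9U', offset=10
After 4 (seek(+5, CUR)): offset=15
After 5 (seek(18, SET)): offset=18
After 6 (seek(-10, END)): offset=9
After 7 (seek(-11, END)): offset=8
After 8 (read(8)): returned '9UAW7WHY', offset=16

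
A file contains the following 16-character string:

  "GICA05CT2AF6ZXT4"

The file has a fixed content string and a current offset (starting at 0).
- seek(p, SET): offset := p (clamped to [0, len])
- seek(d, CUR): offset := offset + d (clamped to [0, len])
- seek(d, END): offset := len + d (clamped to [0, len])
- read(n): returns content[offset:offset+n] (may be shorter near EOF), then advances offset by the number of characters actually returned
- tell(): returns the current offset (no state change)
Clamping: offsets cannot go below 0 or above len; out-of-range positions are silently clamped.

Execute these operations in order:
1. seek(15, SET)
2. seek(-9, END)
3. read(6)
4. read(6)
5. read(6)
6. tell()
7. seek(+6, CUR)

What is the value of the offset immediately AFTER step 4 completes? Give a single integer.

Answer: 16

Derivation:
After 1 (seek(15, SET)): offset=15
After 2 (seek(-9, END)): offset=7
After 3 (read(6)): returned 'T2AF6Z', offset=13
After 4 (read(6)): returned 'XT4', offset=16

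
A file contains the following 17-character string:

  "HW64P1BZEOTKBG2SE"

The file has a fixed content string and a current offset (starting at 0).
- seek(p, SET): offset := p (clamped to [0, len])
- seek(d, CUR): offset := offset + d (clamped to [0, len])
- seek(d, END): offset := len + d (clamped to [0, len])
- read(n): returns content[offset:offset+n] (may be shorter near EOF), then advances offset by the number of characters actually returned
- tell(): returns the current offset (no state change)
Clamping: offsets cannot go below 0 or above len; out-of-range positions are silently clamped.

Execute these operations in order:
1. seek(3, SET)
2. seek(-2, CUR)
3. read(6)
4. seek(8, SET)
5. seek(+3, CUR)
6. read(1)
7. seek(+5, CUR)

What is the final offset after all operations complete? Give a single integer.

After 1 (seek(3, SET)): offset=3
After 2 (seek(-2, CUR)): offset=1
After 3 (read(6)): returned 'W64P1B', offset=7
After 4 (seek(8, SET)): offset=8
After 5 (seek(+3, CUR)): offset=11
After 6 (read(1)): returned 'K', offset=12
After 7 (seek(+5, CUR)): offset=17

Answer: 17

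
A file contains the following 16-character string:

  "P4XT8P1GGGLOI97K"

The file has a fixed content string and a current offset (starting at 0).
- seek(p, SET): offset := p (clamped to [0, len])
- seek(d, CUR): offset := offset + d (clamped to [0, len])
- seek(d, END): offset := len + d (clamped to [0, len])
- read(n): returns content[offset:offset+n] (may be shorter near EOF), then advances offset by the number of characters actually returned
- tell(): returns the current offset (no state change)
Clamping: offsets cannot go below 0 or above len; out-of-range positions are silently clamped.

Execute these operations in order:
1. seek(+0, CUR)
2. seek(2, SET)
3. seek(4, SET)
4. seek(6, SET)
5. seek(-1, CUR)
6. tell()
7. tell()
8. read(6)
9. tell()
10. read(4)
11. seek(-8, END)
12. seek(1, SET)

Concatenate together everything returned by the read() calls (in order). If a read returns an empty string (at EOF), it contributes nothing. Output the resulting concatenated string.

After 1 (seek(+0, CUR)): offset=0
After 2 (seek(2, SET)): offset=2
After 3 (seek(4, SET)): offset=4
After 4 (seek(6, SET)): offset=6
After 5 (seek(-1, CUR)): offset=5
After 6 (tell()): offset=5
After 7 (tell()): offset=5
After 8 (read(6)): returned 'P1GGGL', offset=11
After 9 (tell()): offset=11
After 10 (read(4)): returned 'OI97', offset=15
After 11 (seek(-8, END)): offset=8
After 12 (seek(1, SET)): offset=1

Answer: P1GGGLOI97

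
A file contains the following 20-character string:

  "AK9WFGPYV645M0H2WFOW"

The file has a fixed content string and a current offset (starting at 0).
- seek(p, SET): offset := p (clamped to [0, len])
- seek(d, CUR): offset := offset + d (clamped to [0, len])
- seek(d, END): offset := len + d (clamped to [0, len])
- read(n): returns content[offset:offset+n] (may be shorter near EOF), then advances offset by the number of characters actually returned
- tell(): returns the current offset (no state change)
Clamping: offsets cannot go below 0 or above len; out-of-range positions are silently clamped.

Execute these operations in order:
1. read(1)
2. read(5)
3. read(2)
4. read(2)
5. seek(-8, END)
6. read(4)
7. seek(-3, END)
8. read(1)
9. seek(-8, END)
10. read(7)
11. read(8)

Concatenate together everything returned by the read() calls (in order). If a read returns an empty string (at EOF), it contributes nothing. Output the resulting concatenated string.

Answer: AK9WFGPYV6M0H2FM0H2WFOW

Derivation:
After 1 (read(1)): returned 'A', offset=1
After 2 (read(5)): returned 'K9WFG', offset=6
After 3 (read(2)): returned 'PY', offset=8
After 4 (read(2)): returned 'V6', offset=10
After 5 (seek(-8, END)): offset=12
After 6 (read(4)): returned 'M0H2', offset=16
After 7 (seek(-3, END)): offset=17
After 8 (read(1)): returned 'F', offset=18
After 9 (seek(-8, END)): offset=12
After 10 (read(7)): returned 'M0H2WFO', offset=19
After 11 (read(8)): returned 'W', offset=20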